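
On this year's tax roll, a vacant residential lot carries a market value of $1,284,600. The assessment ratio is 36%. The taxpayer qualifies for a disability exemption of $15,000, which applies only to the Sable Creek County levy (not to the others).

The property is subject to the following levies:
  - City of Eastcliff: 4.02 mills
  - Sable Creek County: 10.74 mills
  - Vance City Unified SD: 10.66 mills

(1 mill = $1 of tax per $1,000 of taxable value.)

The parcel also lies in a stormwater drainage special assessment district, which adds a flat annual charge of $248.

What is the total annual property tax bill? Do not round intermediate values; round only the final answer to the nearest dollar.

$11,843

Assessed value = $1,284,600 × 0.36 = $462,456
City of Eastcliff: $462,456 × 0.00402 = $1,859.07312
Sable Creek County: ($462,456 − $15,000) × 0.01074 = $447,456 × 0.01074 = $4,805.67744
Vance City Unified SD: $462,456 × 0.01066 = $4,929.78096
Levies subtotal = $11,594.53152
Total = $11,594.53152 + $248 = $11,842.53152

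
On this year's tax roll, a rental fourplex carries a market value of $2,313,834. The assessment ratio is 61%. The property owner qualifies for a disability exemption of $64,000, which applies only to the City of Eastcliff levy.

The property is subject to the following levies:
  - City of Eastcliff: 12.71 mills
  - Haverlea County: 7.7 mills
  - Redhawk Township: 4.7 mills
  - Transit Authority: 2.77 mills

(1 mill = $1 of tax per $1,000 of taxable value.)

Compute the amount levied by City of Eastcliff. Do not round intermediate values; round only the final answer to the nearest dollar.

Assessed value = $2,313,834 × 0.61 = $1,411,438.74
City of Eastcliff taxable value = $1,411,438.74 − $64,000 = $1,347,438.74
City of Eastcliff levy = $1,347,438.74 × 0.01271 = $17,125.9463854

$17,126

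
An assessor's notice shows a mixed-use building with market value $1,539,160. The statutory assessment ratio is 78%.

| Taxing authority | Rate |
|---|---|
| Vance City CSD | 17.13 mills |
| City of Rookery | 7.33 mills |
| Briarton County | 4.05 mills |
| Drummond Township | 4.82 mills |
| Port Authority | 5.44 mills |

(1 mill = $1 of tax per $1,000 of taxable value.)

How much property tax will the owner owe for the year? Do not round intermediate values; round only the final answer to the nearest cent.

Assessed value = $1,539,160 × 0.78 = $1,200,544.8
Vance City CSD: $1,200,544.8 × 0.01713 = $20,565.332424
City of Rookery: $1,200,544.8 × 0.00733 = $8,799.993384
Briarton County: $1,200,544.8 × 0.00405 = $4,862.20644
Drummond Township: $1,200,544.8 × 0.00482 = $5,786.625936
Port Authority: $1,200,544.8 × 0.00544 = $6,530.963712
Total = $20,565.332424 + $8,799.993384 + $4,862.20644 + $5,786.625936 + $6,530.963712 = $46,545.121896

$46,545.12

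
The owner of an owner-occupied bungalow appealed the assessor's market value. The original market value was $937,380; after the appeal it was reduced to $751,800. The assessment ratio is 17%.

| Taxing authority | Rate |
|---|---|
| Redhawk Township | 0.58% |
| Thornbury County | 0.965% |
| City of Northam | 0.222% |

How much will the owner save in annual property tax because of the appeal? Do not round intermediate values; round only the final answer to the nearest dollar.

Old assessed value = $937,380 × 0.17 = $159,354.6
New assessed value = $751,800 × 0.17 = $127,806
Combined rate = 0.0058 + 0.00965 + 0.00222 = 0.01767
Old tax = $159,354.6 × 0.01767 = $2,815.795782
New tax = $127,806 × 0.01767 = $2,258.33202
Reduction = $2,815.795782 − $2,258.33202 = $557.463762

$557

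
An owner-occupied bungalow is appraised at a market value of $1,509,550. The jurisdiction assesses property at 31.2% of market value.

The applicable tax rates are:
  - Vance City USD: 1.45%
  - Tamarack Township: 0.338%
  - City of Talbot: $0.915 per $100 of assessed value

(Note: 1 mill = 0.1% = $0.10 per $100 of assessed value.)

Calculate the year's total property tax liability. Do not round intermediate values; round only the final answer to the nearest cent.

$12,730.58

Assessed value = $1,509,550 × 0.312 = $470,979.6
Vance City USD: $470,979.6 × 0.0145 = $6,829.2042
Tamarack Township: $470,979.6 × 0.00338 = $1,591.911048
City of Talbot: $470,979.6 × 0.00915 = $4,309.46334
Total = $12,730.578588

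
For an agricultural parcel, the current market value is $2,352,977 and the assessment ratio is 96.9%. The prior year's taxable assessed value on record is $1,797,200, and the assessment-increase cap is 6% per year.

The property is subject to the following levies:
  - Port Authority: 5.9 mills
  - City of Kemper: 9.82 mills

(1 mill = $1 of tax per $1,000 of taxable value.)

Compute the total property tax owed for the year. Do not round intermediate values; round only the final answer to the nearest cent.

$29,947.10

Uncapped assessed value = $2,352,977 × 0.969 = $2,280,034.713
Cap limit = $1,797,200 × 1.06 = $1,905,032
Taxable assessed value = min($2,280,034.713, $1,905,032) = $1,905,032 (cap binds)
Port Authority: $1,905,032 × 0.0059 = $11,239.6888
City of Kemper: $1,905,032 × 0.00982 = $18,707.41424
Total = $29,947.10304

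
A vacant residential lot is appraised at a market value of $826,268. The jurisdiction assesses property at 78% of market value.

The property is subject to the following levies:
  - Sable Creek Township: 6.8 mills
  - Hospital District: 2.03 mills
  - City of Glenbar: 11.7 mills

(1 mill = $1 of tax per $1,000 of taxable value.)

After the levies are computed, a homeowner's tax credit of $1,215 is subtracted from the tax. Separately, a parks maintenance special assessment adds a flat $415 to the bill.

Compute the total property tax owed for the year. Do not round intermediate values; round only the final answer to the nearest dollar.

Assessed value = $826,268 × 0.78 = $644,489.04
Sable Creek Township: $644,489.04 × 0.0068 = $4,382.525472
Hospital District: $644,489.04 × 0.00203 = $1,308.3127512
City of Glenbar: $644,489.04 × 0.0117 = $7,540.521768
Levies subtotal = $13,231.3599912
After credit = $13,231.3599912 − $1,215 = $12,016.3599912
Total = $12,016.3599912 + $415 = $12,431.3599912

$12,431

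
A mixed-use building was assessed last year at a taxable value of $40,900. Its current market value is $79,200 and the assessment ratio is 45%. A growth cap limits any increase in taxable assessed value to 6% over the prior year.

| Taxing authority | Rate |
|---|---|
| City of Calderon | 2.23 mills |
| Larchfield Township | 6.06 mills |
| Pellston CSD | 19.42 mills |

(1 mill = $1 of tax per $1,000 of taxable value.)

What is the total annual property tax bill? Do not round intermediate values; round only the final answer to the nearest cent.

Uncapped assessed value = $79,200 × 0.45 = $35,640
Cap limit = $40,900 × 1.06 = $43,354
Taxable assessed value = min($35,640, $43,354) = $35,640 (cap does not bind)
City of Calderon: $35,640 × 0.00223 = $79.4772
Larchfield Township: $35,640 × 0.00606 = $215.9784
Pellston CSD: $35,640 × 0.01942 = $692.1288
Total = $987.5844

$987.58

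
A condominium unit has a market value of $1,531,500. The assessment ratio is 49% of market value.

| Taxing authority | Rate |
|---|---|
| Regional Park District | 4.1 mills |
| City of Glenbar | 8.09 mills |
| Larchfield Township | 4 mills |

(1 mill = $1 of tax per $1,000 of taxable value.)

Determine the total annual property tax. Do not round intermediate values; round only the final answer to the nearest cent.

$12,149.54

Assessed value = $1,531,500 × 0.49 = $750,435
Regional Park District: $750,435 × 0.0041 = $3,076.7835
City of Glenbar: $750,435 × 0.00809 = $6,071.01915
Larchfield Township: $750,435 × 0.004 = $3,001.74
Total = $3,076.7835 + $6,071.01915 + $3,001.74 = $12,149.54265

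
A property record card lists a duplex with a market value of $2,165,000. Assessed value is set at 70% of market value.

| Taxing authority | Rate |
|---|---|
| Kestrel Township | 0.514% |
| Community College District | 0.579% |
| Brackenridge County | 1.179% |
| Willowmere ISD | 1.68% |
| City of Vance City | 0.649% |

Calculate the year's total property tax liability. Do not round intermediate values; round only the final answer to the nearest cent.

$69,728.16

Assessed value = $2,165,000 × 0.7 = $1,515,500
Kestrel Township: $1,515,500 × 0.00514 = $7,789.67
Community College District: $1,515,500 × 0.00579 = $8,774.745
Brackenridge County: $1,515,500 × 0.01179 = $17,867.745
Willowmere ISD: $1,515,500 × 0.0168 = $25,460.4
City of Vance City: $1,515,500 × 0.00649 = $9,835.595
Total = $7,789.67 + $8,774.745 + $17,867.745 + $25,460.4 + $9,835.595 = $69,728.155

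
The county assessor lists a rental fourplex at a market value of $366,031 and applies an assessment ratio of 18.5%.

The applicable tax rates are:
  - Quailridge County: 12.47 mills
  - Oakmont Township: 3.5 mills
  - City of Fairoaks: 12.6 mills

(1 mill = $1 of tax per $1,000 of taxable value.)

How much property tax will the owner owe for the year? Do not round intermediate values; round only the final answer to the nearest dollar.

Assessed value = $366,031 × 0.185 = $67,715.735
Quailridge County: $67,715.735 × 0.01247 = $844.41521545
Oakmont Township: $67,715.735 × 0.0035 = $237.0050725
City of Fairoaks: $67,715.735 × 0.0126 = $853.218261
Total = $844.41521545 + $237.0050725 + $853.218261 = $1,934.63854895

$1,935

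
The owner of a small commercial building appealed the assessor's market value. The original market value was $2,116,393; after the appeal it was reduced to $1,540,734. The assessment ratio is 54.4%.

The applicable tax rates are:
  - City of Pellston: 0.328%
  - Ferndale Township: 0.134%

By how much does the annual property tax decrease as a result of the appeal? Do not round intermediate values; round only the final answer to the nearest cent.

$1,446.79

Old assessed value = $2,116,393 × 0.544 = $1,151,317.792
New assessed value = $1,540,734 × 0.544 = $838,159.296
Combined rate = 0.00328 + 0.00134 = 0.00462
Old tax = $1,151,317.792 × 0.00462 = $5,319.08819904
New tax = $838,159.296 × 0.00462 = $3,872.29594752
Reduction = $5,319.08819904 − $3,872.29594752 = $1,446.79225152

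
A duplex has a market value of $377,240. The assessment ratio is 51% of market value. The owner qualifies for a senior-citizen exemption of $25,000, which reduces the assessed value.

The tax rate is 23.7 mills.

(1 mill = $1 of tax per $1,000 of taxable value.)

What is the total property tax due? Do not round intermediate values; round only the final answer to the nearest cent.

Assessed value = $377,240 × 0.51 = $192,392.4
Taxable value = $192,392.4 − $25,000 = $167,392.4
Tax = $167,392.4 × 0.0237 = $3,967.19988

$3,967.20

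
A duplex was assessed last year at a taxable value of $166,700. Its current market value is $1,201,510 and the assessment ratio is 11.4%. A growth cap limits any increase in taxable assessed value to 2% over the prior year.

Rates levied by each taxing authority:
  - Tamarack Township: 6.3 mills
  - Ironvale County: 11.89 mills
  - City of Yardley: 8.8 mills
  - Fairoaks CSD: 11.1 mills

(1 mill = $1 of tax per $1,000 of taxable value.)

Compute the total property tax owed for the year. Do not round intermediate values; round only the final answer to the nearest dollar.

Uncapped assessed value = $1,201,510 × 0.114 = $136,972.14
Cap limit = $166,700 × 1.02 = $170,034
Taxable assessed value = min($136,972.14, $170,034) = $136,972.14 (cap does not bind)
Tamarack Township: $136,972.14 × 0.0063 = $862.924482
Ironvale County: $136,972.14 × 0.01189 = $1,628.5987446
City of Yardley: $136,972.14 × 0.0088 = $1,205.354832
Fairoaks CSD: $136,972.14 × 0.0111 = $1,520.390754
Total = $5,217.2688126

$5,217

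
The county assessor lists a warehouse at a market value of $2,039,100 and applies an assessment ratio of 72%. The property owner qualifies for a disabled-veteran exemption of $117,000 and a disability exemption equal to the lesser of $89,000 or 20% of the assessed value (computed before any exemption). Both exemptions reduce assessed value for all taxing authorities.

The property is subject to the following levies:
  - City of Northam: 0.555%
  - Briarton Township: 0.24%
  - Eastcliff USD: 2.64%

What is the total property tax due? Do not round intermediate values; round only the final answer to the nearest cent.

Assessed value = $2,039,100 × 0.72 = $1,468,152
Disability exemption = min($89,000, 20% × $1,468,152) = min($89,000, $293,630.4) = $89,000 (dollar cap binds)
Taxable value = $1,468,152 − $117,000 − $89,000 = $1,262,152
City of Northam: $1,262,152 × 0.00555 = $7,004.9436
Briarton Township: $1,262,152 × 0.0024 = $3,029.1648
Eastcliff USD: $1,262,152 × 0.0264 = $33,320.8128
Total = $43,354.9212

$43,354.92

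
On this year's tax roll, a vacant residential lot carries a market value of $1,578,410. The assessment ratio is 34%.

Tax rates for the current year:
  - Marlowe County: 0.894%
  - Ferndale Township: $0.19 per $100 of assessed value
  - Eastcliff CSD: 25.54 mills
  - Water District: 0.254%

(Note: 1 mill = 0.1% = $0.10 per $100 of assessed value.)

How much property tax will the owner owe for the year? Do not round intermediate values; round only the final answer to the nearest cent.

Assessed value = $1,578,410 × 0.34 = $536,659.4
Marlowe County: $536,659.4 × 0.00894 = $4,797.735036
Ferndale Township: $536,659.4 × 0.0019 = $1,019.65286
Eastcliff CSD: $536,659.4 × 0.02554 = $13,706.281076
Water District: $536,659.4 × 0.00254 = $1,363.114876
Total = $20,886.783848

$20,886.78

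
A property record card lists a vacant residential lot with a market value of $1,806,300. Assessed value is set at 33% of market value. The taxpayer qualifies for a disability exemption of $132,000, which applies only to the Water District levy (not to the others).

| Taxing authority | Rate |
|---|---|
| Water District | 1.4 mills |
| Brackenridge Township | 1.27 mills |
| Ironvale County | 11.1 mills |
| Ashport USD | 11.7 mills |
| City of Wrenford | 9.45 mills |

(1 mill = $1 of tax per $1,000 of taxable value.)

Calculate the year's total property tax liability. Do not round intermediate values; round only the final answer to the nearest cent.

Assessed value = $1,806,300 × 0.33 = $596,079
Water District: ($596,079 − $132,000) × 0.0014 = $464,079 × 0.0014 = $649.7106
Brackenridge Township: $596,079 × 0.00127 = $757.02033
Ironvale County: $596,079 × 0.0111 = $6,616.4769
Ashport USD: $596,079 × 0.0117 = $6,974.1243
City of Wrenford: $596,079 × 0.00945 = $5,632.94655
Total = $20,630.27868

$20,630.28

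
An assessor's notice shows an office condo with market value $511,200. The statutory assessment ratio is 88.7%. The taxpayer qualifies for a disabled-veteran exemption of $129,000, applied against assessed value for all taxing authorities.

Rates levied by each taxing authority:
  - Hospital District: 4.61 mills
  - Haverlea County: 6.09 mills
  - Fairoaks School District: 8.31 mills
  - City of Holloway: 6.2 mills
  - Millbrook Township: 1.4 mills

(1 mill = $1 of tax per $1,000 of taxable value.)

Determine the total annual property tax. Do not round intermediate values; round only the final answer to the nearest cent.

Assessed value = $511,200 × 0.887 = $453,434.4
Taxable value = $453,434.4 − $129,000 = $324,434.4
Hospital District: $324,434.4 × 0.00461 = $1,495.642584
Haverlea County: $324,434.4 × 0.00609 = $1,975.805496
Fairoaks School District: $324,434.4 × 0.00831 = $2,696.049864
City of Holloway: $324,434.4 × 0.0062 = $2,011.49328
Millbrook Township: $324,434.4 × 0.0014 = $454.20816
Total = $1,495.642584 + $1,975.805496 + $2,696.049864 + $2,011.49328 + $454.20816 = $8,633.199384

$8,633.20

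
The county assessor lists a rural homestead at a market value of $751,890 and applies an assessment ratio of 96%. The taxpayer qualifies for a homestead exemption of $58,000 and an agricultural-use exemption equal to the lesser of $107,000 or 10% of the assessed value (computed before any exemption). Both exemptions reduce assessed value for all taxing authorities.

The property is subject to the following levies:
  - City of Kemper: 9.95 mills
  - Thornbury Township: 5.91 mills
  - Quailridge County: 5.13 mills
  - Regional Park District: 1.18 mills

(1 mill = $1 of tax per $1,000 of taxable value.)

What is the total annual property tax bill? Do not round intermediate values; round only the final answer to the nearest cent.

Assessed value = $751,890 × 0.96 = $721,814.4
Agricultural-use exemption = min($107,000, 10% × $721,814.4) = min($107,000, $72,181.44) = $72,181.44 (percentage binds)
Taxable value = $721,814.4 − $58,000 − $72,181.44 = $591,632.96
City of Kemper: $591,632.96 × 0.00995 = $5,886.747952
Thornbury Township: $591,632.96 × 0.00591 = $3,496.5507936
Quailridge County: $591,632.96 × 0.00513 = $3,035.0770848
Regional Park District: $591,632.96 × 0.00118 = $698.1268928
Total = $13,116.5027232

$13,116.50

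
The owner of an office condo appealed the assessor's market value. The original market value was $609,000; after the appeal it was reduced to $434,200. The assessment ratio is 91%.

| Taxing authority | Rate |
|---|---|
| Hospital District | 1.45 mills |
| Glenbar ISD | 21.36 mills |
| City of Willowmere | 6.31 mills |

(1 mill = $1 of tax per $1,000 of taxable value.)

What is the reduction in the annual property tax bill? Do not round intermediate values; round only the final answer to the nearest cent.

Old assessed value = $609,000 × 0.91 = $554,190
New assessed value = $434,200 × 0.91 = $395,122
Combined rate = 0.00145 + 0.02136 + 0.00631 = 0.02912
Old tax = $554,190 × 0.02912 = $16,138.0128
New tax = $395,122 × 0.02912 = $11,505.95264
Reduction = $16,138.0128 − $11,505.95264 = $4,632.06016

$4,632.06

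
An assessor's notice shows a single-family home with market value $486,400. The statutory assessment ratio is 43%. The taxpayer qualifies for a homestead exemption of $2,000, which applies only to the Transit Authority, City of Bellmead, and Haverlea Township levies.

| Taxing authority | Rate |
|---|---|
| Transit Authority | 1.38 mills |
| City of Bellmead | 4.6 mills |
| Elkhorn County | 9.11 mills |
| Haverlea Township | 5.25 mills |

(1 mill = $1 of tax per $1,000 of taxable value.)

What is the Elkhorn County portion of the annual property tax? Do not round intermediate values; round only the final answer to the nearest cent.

Assessed value = $486,400 × 0.43 = $209,152
Elkhorn County taxable value = $209,152 (exemption does not apply)
Elkhorn County levy = $209,152 × 0.00911 = $1,905.37472

$1,905.37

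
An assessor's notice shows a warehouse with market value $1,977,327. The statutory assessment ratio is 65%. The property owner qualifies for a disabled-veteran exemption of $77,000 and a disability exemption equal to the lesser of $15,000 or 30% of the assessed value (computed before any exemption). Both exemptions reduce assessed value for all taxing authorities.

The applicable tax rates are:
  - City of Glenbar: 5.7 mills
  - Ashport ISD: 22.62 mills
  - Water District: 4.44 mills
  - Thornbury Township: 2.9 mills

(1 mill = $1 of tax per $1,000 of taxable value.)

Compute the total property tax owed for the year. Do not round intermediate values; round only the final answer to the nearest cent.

Assessed value = $1,977,327 × 0.65 = $1,285,262.55
Disability exemption = min($15,000, 30% × $1,285,262.55) = min($15,000, $385,578.765) = $15,000 (dollar cap binds)
Taxable value = $1,285,262.55 − $77,000 − $15,000 = $1,193,262.55
City of Glenbar: $1,193,262.55 × 0.0057 = $6,801.596535
Ashport ISD: $1,193,262.55 × 0.02262 = $26,991.598881
Water District: $1,193,262.55 × 0.00444 = $5,298.085722
Thornbury Township: $1,193,262.55 × 0.0029 = $3,460.461395
Total = $42,551.742533

$42,551.74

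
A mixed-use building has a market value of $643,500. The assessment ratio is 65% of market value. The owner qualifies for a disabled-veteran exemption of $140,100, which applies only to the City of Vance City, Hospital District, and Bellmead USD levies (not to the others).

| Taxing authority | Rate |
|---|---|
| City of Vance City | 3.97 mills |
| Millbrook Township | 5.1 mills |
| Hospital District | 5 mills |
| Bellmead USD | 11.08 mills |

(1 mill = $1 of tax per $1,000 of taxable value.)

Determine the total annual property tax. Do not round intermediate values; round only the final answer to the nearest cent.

$7,710.61

Assessed value = $643,500 × 0.65 = $418,275
City of Vance City: ($418,275 − $140,100) × 0.00397 = $278,175 × 0.00397 = $1,104.35475
Millbrook Township: $418,275 × 0.0051 = $2,133.2025
Hospital District: ($418,275 − $140,100) × 0.005 = $278,175 × 0.005 = $1,390.875
Bellmead USD: ($418,275 − $140,100) × 0.01108 = $278,175 × 0.01108 = $3,082.179
Total = $7,710.61125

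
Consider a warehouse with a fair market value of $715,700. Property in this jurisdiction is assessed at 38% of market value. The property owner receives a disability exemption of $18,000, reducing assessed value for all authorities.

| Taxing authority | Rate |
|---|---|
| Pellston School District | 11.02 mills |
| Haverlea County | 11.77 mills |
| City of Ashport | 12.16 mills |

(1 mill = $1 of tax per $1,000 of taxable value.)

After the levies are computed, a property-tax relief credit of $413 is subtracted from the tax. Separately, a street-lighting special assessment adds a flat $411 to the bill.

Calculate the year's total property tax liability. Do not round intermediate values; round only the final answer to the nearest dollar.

$8,874

Assessed value = $715,700 × 0.38 = $271,966
Taxable value = $271,966 − $18,000 = $253,966
Pellston School District: $253,966 × 0.01102 = $2,798.70532
Haverlea County: $253,966 × 0.01177 = $2,989.17982
City of Ashport: $253,966 × 0.01216 = $3,088.22656
Levies subtotal = $8,876.1117
After credit = $8,876.1117 − $413 = $8,463.1117
Total = $8,463.1117 + $411 = $8,874.1117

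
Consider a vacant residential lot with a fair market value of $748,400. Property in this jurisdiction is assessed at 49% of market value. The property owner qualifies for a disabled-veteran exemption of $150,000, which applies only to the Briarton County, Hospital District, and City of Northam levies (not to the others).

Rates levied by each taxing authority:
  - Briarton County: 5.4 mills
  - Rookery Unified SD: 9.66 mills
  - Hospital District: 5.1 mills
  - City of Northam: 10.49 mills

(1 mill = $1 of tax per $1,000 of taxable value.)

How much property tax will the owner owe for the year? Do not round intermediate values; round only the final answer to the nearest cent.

$8,091.35

Assessed value = $748,400 × 0.49 = $366,716
Briarton County: ($366,716 − $150,000) × 0.0054 = $216,716 × 0.0054 = $1,170.2664
Rookery Unified SD: $366,716 × 0.00966 = $3,542.47656
Hospital District: ($366,716 − $150,000) × 0.0051 = $216,716 × 0.0051 = $1,105.2516
City of Northam: ($366,716 − $150,000) × 0.01049 = $216,716 × 0.01049 = $2,273.35084
Total = $8,091.3454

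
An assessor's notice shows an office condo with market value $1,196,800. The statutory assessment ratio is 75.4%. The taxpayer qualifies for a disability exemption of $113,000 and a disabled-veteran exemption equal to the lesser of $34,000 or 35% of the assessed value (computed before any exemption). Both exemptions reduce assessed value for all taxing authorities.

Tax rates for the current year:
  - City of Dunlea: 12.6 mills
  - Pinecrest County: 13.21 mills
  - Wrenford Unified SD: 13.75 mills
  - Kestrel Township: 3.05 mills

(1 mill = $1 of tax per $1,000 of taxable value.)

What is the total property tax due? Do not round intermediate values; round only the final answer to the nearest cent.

Assessed value = $1,196,800 × 0.754 = $902,387.2
Disabled-veteran exemption = min($34,000, 35% × $902,387.2) = min($34,000, $315,835.52) = $34,000 (dollar cap binds)
Taxable value = $902,387.2 − $113,000 − $34,000 = $755,387.2
City of Dunlea: $755,387.2 × 0.0126 = $9,517.87872
Pinecrest County: $755,387.2 × 0.01321 = $9,978.664912
Wrenford Unified SD: $755,387.2 × 0.01375 = $10,386.574
Kestrel Township: $755,387.2 × 0.00305 = $2,303.93096
Total = $32,187.048592

$32,187.05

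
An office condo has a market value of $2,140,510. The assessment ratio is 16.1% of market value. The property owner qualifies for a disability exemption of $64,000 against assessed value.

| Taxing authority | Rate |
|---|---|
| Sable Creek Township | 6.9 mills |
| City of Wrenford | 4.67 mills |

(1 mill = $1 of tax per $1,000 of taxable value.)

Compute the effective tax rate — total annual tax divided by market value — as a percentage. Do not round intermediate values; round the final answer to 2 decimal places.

Assessed value = $2,140,510 × 0.161 = $344,622.11
Taxable value = $344,622.11 − $64,000 = $280,622.11
Sable Creek Township: $280,622.11 × 0.0069 = $1,936.292559
City of Wrenford: $280,622.11 × 0.00467 = $1,310.5052537
Total tax = $3,246.7978127
Effective rate = $3,246.7978127 ÷ $2,140,510 = 0.15% of market value

0.15%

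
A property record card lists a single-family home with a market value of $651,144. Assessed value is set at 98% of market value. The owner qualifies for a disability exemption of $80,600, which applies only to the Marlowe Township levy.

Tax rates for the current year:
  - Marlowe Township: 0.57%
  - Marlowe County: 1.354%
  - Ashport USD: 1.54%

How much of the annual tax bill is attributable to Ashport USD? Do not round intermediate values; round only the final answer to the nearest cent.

Assessed value = $651,144 × 0.98 = $638,121.12
Ashport USD taxable value = $638,121.12 (exemption does not apply)
Ashport USD levy = $638,121.12 × 0.0154 = $9,827.065248

$9,827.07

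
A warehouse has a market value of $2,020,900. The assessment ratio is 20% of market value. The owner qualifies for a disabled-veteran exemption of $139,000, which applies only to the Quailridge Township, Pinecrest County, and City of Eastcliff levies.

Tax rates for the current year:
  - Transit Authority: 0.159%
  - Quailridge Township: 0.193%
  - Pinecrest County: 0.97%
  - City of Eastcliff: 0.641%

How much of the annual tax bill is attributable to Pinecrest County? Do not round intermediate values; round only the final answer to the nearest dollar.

$2,572

Assessed value = $2,020,900 × 0.2 = $404,180
Pinecrest County taxable value = $404,180 − $139,000 = $265,180
Pinecrest County levy = $265,180 × 0.0097 = $2,572.246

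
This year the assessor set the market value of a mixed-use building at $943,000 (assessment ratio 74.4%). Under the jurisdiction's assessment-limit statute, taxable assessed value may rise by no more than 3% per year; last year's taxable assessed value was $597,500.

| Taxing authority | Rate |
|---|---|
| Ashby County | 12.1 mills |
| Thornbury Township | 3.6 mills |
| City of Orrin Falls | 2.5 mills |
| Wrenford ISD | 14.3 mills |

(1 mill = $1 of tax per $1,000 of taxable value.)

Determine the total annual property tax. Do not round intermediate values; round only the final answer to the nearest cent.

$20,001.31

Uncapped assessed value = $943,000 × 0.744 = $701,592
Cap limit = $597,500 × 1.03 = $615,425
Taxable assessed value = min($701,592, $615,425) = $615,425 (cap binds)
Ashby County: $615,425 × 0.0121 = $7,446.6425
Thornbury Township: $615,425 × 0.0036 = $2,215.53
City of Orrin Falls: $615,425 × 0.0025 = $1,538.5625
Wrenford ISD: $615,425 × 0.0143 = $8,800.5775
Total = $20,001.3125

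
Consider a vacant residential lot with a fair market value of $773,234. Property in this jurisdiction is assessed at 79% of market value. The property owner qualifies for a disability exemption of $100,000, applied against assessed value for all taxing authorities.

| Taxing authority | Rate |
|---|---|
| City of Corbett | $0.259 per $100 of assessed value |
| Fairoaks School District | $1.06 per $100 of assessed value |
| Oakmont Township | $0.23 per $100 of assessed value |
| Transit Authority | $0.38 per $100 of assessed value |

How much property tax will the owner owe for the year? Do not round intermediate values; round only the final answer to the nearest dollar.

$9,854

Assessed value = $773,234 × 0.79 = $610,854.86
Taxable value = $610,854.86 − $100,000 = $510,854.86
City of Corbett: $510,854.86 × 0.00259 = $1,323.1140874
Fairoaks School District: $510,854.86 × 0.0106 = $5,415.061516
Oakmont Township: $510,854.86 × 0.0023 = $1,174.966178
Transit Authority: $510,854.86 × 0.0038 = $1,941.248468
Total = $1,323.1140874 + $5,415.061516 + $1,174.966178 + $1,941.248468 = $9,854.3902494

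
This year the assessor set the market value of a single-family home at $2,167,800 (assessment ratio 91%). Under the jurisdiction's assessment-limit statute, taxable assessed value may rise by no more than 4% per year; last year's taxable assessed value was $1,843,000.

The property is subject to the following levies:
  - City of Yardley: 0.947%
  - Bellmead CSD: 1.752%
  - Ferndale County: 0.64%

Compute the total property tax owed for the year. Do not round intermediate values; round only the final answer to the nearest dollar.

$63,999

Uncapped assessed value = $2,167,800 × 0.91 = $1,972,698
Cap limit = $1,843,000 × 1.04 = $1,916,720
Taxable assessed value = min($1,972,698, $1,916,720) = $1,916,720 (cap binds)
City of Yardley: $1,916,720 × 0.00947 = $18,151.3384
Bellmead CSD: $1,916,720 × 0.01752 = $33,580.9344
Ferndale County: $1,916,720 × 0.0064 = $12,267.008
Total = $63,999.2808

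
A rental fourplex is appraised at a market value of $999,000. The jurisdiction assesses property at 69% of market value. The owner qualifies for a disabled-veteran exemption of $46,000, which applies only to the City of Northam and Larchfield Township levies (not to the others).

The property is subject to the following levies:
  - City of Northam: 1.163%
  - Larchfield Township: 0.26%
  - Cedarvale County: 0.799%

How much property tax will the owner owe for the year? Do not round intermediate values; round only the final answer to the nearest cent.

Assessed value = $999,000 × 0.69 = $689,310
City of Northam: ($689,310 − $46,000) × 0.01163 = $643,310 × 0.01163 = $7,481.6953
Larchfield Township: ($689,310 − $46,000) × 0.0026 = $643,310 × 0.0026 = $1,672.606
Cedarvale County: $689,310 × 0.00799 = $5,507.5869
Total = $14,661.8882

$14,661.89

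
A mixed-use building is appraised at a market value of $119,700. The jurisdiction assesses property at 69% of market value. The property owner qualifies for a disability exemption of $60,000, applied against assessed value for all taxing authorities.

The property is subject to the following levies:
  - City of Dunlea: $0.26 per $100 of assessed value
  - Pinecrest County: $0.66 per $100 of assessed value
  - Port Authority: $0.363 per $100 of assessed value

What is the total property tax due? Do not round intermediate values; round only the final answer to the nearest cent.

$289.87

Assessed value = $119,700 × 0.69 = $82,593
Taxable value = $82,593 − $60,000 = $22,593
City of Dunlea: $22,593 × 0.0026 = $58.7418
Pinecrest County: $22,593 × 0.0066 = $149.1138
Port Authority: $22,593 × 0.00363 = $82.01259
Total = $58.7418 + $149.1138 + $82.01259 = $289.86819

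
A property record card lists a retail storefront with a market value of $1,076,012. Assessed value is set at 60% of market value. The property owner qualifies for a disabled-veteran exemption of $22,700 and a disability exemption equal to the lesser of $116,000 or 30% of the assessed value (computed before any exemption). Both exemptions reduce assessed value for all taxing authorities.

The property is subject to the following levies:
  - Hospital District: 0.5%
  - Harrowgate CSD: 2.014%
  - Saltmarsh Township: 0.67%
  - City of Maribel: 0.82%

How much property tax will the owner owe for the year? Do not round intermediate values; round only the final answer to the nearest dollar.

$20,297

Assessed value = $1,076,012 × 0.6 = $645,607.2
Disability exemption = min($116,000, 30% × $645,607.2) = min($116,000, $193,682.16) = $116,000 (dollar cap binds)
Taxable value = $645,607.2 − $22,700 − $116,000 = $506,907.2
Hospital District: $506,907.2 × 0.005 = $2,534.536
Harrowgate CSD: $506,907.2 × 0.02014 = $10,209.111008
Saltmarsh Township: $506,907.2 × 0.0067 = $3,396.27824
City of Maribel: $506,907.2 × 0.0082 = $4,156.63904
Total = $20,296.564288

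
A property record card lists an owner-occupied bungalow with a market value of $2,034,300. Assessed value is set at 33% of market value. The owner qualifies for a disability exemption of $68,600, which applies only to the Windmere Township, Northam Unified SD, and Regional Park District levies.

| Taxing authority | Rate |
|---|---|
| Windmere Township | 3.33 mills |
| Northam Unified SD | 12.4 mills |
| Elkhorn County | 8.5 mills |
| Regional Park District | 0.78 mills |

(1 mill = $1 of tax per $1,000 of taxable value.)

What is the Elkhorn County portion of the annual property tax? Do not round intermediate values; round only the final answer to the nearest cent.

$5,706.21

Assessed value = $2,034,300 × 0.33 = $671,319
Elkhorn County taxable value = $671,319 (exemption does not apply)
Elkhorn County levy = $671,319 × 0.0085 = $5,706.2115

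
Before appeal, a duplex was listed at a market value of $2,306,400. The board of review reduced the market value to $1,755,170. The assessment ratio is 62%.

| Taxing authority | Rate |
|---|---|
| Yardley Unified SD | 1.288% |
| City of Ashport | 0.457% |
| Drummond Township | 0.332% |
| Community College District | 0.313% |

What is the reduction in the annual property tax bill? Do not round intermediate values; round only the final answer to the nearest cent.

$8,168.13

Old assessed value = $2,306,400 × 0.62 = $1,429,968
New assessed value = $1,755,170 × 0.62 = $1,088,205.4
Combined rate = 0.01288 + 0.00457 + 0.00332 + 0.00313 = 0.0239
Old tax = $1,429,968 × 0.0239 = $34,176.2352
New tax = $1,088,205.4 × 0.0239 = $26,008.10906
Reduction = $34,176.2352 − $26,008.10906 = $8,168.12614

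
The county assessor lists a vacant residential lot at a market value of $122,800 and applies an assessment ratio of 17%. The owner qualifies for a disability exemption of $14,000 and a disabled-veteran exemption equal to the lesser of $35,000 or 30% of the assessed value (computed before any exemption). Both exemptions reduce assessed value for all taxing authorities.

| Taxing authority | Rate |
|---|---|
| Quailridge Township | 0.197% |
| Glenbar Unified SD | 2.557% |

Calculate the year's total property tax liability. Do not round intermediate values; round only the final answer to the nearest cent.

$16.89

Assessed value = $122,800 × 0.17 = $20,876
Disabled-veteran exemption = min($35,000, 30% × $20,876) = min($35,000, $6,262.8) = $6,262.8 (percentage binds)
Taxable value = $20,876 − $14,000 − $6,262.8 = $613.2
Quailridge Township: $613.2 × 0.00197 = $1.208004
Glenbar Unified SD: $613.2 × 0.02557 = $15.679524
Total = $16.887528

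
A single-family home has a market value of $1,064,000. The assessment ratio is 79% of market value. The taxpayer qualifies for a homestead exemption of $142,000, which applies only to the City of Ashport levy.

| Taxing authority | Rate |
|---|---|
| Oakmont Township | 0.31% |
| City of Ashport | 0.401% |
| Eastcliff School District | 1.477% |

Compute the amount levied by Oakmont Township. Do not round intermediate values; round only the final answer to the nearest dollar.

Assessed value = $1,064,000 × 0.79 = $840,560
Oakmont Township taxable value = $840,560 (exemption does not apply)
Oakmont Township levy = $840,560 × 0.0031 = $2,605.736

$2,606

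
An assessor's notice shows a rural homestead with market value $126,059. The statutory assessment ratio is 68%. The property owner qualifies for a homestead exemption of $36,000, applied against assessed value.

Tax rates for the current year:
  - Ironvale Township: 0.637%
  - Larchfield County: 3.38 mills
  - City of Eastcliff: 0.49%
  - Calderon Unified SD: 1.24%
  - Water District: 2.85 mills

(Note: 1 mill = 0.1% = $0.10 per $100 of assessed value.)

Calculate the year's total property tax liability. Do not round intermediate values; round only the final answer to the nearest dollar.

Assessed value = $126,059 × 0.68 = $85,720.12
Taxable value = $85,720.12 − $36,000 = $49,720.12
Ironvale Township: $49,720.12 × 0.00637 = $316.7171644
Larchfield County: $49,720.12 × 0.00338 = $168.0540056
City of Eastcliff: $49,720.12 × 0.0049 = $243.628588
Calderon Unified SD: $49,720.12 × 0.0124 = $616.529488
Water District: $49,720.12 × 0.00285 = $141.702342
Total = $1,486.631588

$1,487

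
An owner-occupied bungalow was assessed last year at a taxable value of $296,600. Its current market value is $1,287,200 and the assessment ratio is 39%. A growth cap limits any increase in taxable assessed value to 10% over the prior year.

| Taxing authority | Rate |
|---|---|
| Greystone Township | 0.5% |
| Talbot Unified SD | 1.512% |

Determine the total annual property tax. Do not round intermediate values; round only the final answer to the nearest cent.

$6,564.35

Uncapped assessed value = $1,287,200 × 0.39 = $502,008
Cap limit = $296,600 × 1.1 = $326,260
Taxable assessed value = min($502,008, $326,260) = $326,260 (cap binds)
Greystone Township: $326,260 × 0.005 = $1,631.3
Talbot Unified SD: $326,260 × 0.01512 = $4,933.0512
Total = $6,564.3512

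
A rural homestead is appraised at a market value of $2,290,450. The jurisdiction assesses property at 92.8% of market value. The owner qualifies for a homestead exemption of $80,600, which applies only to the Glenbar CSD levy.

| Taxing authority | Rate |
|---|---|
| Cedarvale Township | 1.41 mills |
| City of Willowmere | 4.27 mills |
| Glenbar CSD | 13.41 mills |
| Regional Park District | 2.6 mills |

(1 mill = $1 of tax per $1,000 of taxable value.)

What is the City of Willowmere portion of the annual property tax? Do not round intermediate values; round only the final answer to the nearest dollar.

Assessed value = $2,290,450 × 0.928 = $2,125,537.6
City of Willowmere taxable value = $2,125,537.6 (exemption does not apply)
City of Willowmere levy = $2,125,537.6 × 0.00427 = $9,076.045552

$9,076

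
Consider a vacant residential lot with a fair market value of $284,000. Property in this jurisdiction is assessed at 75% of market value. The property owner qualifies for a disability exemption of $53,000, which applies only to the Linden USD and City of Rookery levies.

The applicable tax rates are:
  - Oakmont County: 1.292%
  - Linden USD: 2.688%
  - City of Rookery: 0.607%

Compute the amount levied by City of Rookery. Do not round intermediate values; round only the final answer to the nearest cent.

Assessed value = $284,000 × 0.75 = $213,000
City of Rookery taxable value = $213,000 − $53,000 = $160,000
City of Rookery levy = $160,000 × 0.00607 = $971.2

$971.20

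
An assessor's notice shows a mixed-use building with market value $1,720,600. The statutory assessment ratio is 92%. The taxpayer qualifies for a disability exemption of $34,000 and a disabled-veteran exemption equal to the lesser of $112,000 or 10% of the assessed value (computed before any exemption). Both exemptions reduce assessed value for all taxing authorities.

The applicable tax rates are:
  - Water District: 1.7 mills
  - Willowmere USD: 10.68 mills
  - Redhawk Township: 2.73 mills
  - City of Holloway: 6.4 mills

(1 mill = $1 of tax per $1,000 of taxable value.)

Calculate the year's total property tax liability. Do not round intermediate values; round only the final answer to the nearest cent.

$30,908.84

Assessed value = $1,720,600 × 0.92 = $1,582,952
Disabled-veteran exemption = min($112,000, 10% × $1,582,952) = min($112,000, $158,295.2) = $112,000 (dollar cap binds)
Taxable value = $1,582,952 − $34,000 − $112,000 = $1,436,952
Water District: $1,436,952 × 0.0017 = $2,442.8184
Willowmere USD: $1,436,952 × 0.01068 = $15,346.64736
Redhawk Township: $1,436,952 × 0.00273 = $3,922.87896
City of Holloway: $1,436,952 × 0.0064 = $9,196.4928
Total = $30,908.83752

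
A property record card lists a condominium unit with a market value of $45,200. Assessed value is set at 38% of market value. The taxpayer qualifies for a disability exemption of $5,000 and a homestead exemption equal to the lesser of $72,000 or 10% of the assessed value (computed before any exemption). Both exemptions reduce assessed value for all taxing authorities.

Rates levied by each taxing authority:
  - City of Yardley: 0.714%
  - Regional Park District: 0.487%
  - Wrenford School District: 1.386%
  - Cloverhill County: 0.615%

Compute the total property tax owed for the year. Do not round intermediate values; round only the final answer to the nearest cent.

$334.88

Assessed value = $45,200 × 0.38 = $17,176
Homestead exemption = min($72,000, 10% × $17,176) = min($72,000, $1,717.6) = $1,717.6 (percentage binds)
Taxable value = $17,176 − $5,000 − $1,717.6 = $10,458.4
City of Yardley: $10,458.4 × 0.00714 = $74.672976
Regional Park District: $10,458.4 × 0.00487 = $50.932408
Wrenford School District: $10,458.4 × 0.01386 = $144.953424
Cloverhill County: $10,458.4 × 0.00615 = $64.31916
Total = $334.877968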